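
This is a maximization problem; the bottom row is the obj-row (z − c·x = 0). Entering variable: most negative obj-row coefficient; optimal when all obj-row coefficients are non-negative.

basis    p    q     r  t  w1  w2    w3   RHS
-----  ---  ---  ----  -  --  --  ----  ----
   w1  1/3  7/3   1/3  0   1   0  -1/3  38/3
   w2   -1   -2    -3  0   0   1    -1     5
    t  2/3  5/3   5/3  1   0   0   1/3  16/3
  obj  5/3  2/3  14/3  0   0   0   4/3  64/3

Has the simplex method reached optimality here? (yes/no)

yes

Every obj-row coefficient is ≥ 0, so the tableau is optimal.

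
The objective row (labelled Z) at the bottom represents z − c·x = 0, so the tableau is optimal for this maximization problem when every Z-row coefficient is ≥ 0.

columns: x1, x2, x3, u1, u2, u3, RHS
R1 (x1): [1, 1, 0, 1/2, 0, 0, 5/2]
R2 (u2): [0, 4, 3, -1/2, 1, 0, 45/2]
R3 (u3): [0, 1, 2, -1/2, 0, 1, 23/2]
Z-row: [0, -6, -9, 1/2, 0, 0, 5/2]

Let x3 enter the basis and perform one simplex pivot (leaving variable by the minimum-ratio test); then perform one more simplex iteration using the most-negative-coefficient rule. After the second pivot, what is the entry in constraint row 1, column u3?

0

Ratio test on column x3 — row 1: entry 0 ≤ 0; row 2: (45/2)/3 = 15/2; row 3: (23/2)/2 = 23/4. Minimum is 23/4 at row 3 (u3 leaves); pivot element 2.
Divide row 3 by 2; eliminate column x3 from the other rows.
Second iteration: most negative Z-row entry is -7/4 in column u1, so u1 enters.
Ratio test on column u1 — row 1: (5/2)/(1/2) = 5; row 2: (21/4)/(1/4) = 21; row 3: entry -1/4 ≤ 0. Minimum is 5 at row 1 (x1 leaves); pivot element 1/2.
Divide row 1 by 1/2; eliminate column u1 from the other rows.
After both pivots, the entry at constraint row 1, column u3 is 0.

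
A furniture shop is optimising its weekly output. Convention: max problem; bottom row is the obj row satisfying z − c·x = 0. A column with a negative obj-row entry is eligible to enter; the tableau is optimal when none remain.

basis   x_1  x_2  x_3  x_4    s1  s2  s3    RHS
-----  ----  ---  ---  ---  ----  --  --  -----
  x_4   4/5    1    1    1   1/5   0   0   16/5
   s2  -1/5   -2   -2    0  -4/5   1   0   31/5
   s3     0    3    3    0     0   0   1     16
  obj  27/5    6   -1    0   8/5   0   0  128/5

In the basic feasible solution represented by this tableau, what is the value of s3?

16

s3 is basic (row 3); its value is the RHS of that row, 16.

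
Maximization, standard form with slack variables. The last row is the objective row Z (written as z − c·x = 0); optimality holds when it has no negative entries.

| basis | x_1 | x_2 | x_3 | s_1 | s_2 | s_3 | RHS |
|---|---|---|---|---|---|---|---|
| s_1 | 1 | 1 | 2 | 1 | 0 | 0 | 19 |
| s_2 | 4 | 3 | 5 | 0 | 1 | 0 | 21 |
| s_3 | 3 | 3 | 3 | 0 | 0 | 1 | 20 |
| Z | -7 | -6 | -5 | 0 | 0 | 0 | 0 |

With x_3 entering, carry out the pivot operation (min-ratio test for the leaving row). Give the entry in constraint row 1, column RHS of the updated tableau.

53/5

Ratio test on column x_3 — row 1: 19/2 = 19/2; row 2: 21/5 = 21/5; row 3: 20/3 = 20/3. Minimum is 21/5 at row 2 (s_2 leaves); pivot element 5.
Divide row 2 by 5; eliminate column x_3 from the other rows.
Row 1 update in column RHS: 19 − 2·(21/5) = 53/5.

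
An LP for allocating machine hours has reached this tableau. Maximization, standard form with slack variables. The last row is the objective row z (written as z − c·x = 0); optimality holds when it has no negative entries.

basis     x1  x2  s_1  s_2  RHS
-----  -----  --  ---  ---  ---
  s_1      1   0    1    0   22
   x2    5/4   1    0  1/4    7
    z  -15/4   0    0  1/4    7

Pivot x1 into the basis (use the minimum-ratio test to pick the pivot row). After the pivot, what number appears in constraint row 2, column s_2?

Ratio test on column x1 — row 1: 22/1 = 22; row 2: 7/(5/4) = 28/5. Minimum is 28/5 at row 2 (x2 leaves); pivot element 5/4.
Divide row 2 by 5/4; eliminate column x1 from the other rows.
In the new row 2, the s_2 entry is the old entry divided by the pivot: (1/4)/(5/4) = 1/5.

1/5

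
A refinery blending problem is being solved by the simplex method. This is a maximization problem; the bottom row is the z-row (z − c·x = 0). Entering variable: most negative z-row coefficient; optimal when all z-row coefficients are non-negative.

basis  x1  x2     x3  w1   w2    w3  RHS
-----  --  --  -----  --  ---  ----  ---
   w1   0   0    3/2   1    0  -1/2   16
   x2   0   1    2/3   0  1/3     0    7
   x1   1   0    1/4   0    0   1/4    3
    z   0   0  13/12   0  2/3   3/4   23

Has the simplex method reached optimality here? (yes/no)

Every z-row coefficient is ≥ 0, so the tableau is optimal.

yes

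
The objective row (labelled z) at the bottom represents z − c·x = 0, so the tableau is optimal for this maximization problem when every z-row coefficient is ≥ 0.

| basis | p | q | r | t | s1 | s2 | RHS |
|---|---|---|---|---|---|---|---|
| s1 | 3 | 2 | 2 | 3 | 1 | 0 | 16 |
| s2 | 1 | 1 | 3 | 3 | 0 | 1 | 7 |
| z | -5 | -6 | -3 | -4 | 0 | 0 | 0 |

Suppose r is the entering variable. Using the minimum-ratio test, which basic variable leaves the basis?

s2

Column r entries and ratios — s1: 16/2 = 8; s2: 7/3 = 7/3.
Smallest ratio is 7/3 in the row of s2, so s2 leaves.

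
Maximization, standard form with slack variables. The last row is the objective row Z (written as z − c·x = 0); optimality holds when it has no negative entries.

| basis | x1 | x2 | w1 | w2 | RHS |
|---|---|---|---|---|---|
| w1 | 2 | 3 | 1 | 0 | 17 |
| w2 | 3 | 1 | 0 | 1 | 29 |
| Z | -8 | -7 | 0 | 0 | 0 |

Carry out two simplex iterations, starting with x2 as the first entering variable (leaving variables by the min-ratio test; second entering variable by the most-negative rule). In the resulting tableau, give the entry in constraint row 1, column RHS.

Ratio test on column x2 — row 1: 17/3 = 17/3; row 2: 29/1 = 29. Minimum is 17/3 at row 1 (w1 leaves); pivot element 3.
Divide row 1 by 3; eliminate column x2 from the other rows.
Second iteration: most negative Z-row entry is -10/3 in column x1, so x1 enters.
Ratio test on column x1 — row 1: (17/3)/(2/3) = 17/2; row 2: (70/3)/(7/3) = 10. Minimum is 17/2 at row 1 (x2 leaves); pivot element 2/3.
Divide row 1 by 2/3; eliminate column x1 from the other rows.
After both pivots, the entry at constraint row 1, column RHS is 17/2.

17/2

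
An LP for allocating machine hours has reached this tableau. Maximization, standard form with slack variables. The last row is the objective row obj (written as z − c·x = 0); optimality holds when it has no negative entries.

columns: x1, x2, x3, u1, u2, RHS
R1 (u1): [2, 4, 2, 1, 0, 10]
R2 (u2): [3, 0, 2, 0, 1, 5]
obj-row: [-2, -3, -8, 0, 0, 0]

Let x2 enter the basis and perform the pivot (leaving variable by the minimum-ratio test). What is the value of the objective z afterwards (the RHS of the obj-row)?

15/2

Ratio test on column x2 — row 1: 10/4 = 5/2; row 2: entry 0 ≤ 0. Minimum is 5/2 at row 1 (u1 leaves); pivot element 4.
Pivot on row 1; the obj-row RHS becomes 0 − (-3)·(5/2) = 15/2.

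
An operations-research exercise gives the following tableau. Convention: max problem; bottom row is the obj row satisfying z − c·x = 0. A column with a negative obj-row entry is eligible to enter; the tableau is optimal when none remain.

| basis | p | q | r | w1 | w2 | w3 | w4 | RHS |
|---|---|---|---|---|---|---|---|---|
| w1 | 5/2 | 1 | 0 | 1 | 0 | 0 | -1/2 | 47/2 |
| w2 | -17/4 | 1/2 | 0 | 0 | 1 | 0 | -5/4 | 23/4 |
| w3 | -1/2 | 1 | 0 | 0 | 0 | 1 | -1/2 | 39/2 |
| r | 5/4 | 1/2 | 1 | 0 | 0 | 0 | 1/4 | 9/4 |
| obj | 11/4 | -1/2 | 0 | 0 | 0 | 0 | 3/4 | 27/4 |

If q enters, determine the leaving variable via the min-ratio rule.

Column q entries and ratios — w1: (47/2)/1 = 47/2; w2: (23/4)/(1/2) = 23/2; w3: (39/2)/1 = 39/2; r: (9/4)/(1/2) = 9/2.
Smallest ratio is 9/2 in the row of r, so r leaves.

r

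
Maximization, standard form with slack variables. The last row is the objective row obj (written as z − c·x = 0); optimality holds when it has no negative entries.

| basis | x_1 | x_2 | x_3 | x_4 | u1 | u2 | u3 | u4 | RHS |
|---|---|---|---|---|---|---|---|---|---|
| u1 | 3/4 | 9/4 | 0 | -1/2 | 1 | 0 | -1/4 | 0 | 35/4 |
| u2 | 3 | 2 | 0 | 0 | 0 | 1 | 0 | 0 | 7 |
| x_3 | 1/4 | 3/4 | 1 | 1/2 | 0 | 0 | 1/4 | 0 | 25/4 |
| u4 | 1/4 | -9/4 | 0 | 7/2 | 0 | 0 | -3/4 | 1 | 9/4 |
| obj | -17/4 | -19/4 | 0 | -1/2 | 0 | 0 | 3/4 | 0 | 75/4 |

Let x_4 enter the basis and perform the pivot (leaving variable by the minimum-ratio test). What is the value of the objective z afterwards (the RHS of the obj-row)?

267/14

Ratio test on column x_4 — row 1: entry -1/2 ≤ 0; row 2: entry 0 ≤ 0; row 3: (25/4)/(1/2) = 25/2; row 4: (9/4)/(7/2) = 9/14. Minimum is 9/14 at row 4 (u4 leaves); pivot element 7/2.
Pivot on row 4; the obj-row RHS becomes 75/4 − (-1/2)·(9/14) = 267/14.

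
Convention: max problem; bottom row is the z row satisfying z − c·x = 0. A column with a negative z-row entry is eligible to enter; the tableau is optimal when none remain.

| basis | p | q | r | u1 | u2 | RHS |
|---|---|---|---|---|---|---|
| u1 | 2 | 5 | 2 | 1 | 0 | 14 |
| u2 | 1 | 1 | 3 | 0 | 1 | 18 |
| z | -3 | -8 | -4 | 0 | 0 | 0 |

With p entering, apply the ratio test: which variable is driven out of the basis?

Column p entries and ratios — u1: 14/2 = 7; u2: 18/1 = 18.
Smallest ratio is 7 in the row of u1, so u1 leaves.

u1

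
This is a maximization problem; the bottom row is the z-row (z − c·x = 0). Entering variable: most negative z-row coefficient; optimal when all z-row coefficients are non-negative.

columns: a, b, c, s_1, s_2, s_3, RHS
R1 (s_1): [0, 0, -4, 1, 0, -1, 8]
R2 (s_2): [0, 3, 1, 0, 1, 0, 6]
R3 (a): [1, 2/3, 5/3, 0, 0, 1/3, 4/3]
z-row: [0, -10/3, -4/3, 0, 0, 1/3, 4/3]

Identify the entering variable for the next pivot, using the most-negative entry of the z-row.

Negative z-row entries: b: -10/3, c: -4/3.
The most negative is -10/3 in column b, so b enters.

b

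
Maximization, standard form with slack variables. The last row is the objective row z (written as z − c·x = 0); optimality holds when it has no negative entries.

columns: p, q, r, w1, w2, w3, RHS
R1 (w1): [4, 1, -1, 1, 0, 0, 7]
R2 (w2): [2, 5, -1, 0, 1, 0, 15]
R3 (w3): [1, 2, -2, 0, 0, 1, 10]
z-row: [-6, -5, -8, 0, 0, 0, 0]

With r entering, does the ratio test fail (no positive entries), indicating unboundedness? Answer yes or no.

Every constraint-row entry in column r is ≤ 0, so increasing r is unbounded.

yes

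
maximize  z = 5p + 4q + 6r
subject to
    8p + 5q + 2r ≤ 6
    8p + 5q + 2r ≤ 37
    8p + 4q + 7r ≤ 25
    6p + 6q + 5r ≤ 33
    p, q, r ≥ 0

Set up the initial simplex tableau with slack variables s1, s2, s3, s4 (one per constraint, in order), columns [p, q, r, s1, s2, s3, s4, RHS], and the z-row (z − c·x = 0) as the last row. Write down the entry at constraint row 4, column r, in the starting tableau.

5

Constraint 4 has coefficient 5 on r.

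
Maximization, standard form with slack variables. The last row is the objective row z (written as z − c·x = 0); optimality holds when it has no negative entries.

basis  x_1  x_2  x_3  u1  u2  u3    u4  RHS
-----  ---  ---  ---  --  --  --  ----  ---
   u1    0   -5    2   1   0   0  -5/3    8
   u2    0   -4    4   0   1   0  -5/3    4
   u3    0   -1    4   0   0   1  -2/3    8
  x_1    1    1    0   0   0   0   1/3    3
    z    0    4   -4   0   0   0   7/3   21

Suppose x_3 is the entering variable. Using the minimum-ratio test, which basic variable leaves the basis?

u2

Column x_3 entries and ratios — u1: 8/2 = 4; u2: 4/4 = 1; u3: 8/4 = 2; x_1: 0 ≤ 0, skip.
Smallest ratio is 1 in the row of u2, so u2 leaves.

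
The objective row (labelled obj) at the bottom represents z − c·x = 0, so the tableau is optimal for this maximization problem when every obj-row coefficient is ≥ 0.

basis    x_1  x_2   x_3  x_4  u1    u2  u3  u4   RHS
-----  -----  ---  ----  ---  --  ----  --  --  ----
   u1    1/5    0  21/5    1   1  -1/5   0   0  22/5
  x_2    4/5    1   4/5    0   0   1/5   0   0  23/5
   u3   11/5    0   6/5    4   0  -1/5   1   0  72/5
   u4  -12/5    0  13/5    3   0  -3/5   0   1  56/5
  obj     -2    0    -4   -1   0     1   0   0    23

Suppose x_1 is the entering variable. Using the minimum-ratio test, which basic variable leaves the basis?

x_2

Column x_1 entries and ratios — u1: (22/5)/(1/5) = 22; x_2: (23/5)/(4/5) = 23/4; u3: (72/5)/(11/5) = 72/11; u4: -12/5 ≤ 0, skip.
Smallest ratio is 23/4 in the row of x_2, so x_2 leaves.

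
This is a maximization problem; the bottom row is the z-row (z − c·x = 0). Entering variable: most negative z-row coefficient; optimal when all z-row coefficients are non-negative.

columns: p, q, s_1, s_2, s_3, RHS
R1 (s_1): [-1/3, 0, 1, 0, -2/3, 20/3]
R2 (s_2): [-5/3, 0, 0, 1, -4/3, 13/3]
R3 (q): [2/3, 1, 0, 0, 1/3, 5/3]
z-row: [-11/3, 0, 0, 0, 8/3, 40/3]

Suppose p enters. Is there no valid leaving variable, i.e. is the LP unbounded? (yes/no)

no

Column p has positive entries in row(s) 3, so the ratio test bounds it — not unbounded.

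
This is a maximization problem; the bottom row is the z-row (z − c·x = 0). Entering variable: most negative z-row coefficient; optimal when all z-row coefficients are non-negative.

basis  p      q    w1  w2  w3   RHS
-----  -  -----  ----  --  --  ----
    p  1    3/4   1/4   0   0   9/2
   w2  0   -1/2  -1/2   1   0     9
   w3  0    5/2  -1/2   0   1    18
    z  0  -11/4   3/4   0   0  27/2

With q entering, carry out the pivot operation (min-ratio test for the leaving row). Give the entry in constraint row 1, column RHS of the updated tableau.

6

Ratio test on column q — row 1: (9/2)/(3/4) = 6; row 2: entry -1/2 ≤ 0; row 3: 18/(5/2) = 36/5. Minimum is 6 at row 1 (p leaves); pivot element 3/4.
Divide row 1 by 3/4; eliminate column q from the other rows.
In the new row 1, the RHS entry is the old entry divided by the pivot: (9/2)/(3/4) = 6.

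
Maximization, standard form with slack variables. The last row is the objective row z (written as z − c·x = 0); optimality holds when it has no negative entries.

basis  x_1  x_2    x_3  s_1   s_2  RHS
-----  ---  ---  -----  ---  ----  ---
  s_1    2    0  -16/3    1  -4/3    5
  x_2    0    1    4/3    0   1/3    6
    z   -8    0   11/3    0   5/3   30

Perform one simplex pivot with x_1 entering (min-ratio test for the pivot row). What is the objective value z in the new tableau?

Ratio test on column x_1 — row 1: 5/2 = 5/2; row 2: entry 0 ≤ 0. Minimum is 5/2 at row 1 (s_1 leaves); pivot element 2.
Pivot on row 1; the z-row RHS becomes 30 − (-8)·(5/2) = 50.

50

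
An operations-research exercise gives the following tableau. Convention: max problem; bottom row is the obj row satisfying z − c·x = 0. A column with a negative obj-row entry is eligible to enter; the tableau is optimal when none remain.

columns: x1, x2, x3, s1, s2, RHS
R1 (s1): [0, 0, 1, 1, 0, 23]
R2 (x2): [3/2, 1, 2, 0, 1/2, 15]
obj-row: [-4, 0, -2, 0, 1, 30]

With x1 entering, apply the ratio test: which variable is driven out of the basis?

Column x1 entries and ratios — s1: 0 ≤ 0, skip; x2: 15/(3/2) = 10.
Smallest ratio is 10 in the row of x2, so x2 leaves.

x2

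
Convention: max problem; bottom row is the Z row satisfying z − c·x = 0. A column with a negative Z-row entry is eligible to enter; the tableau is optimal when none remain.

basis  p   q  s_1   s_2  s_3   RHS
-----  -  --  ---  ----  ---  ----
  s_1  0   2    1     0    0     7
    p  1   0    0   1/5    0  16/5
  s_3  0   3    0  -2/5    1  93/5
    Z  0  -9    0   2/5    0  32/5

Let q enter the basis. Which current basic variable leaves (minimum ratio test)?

Column q entries and ratios — s_1: 7/2 = 7/2; p: 0 ≤ 0, skip; s_3: (93/5)/3 = 31/5.
Smallest ratio is 7/2 in the row of s_1, so s_1 leaves.

s_1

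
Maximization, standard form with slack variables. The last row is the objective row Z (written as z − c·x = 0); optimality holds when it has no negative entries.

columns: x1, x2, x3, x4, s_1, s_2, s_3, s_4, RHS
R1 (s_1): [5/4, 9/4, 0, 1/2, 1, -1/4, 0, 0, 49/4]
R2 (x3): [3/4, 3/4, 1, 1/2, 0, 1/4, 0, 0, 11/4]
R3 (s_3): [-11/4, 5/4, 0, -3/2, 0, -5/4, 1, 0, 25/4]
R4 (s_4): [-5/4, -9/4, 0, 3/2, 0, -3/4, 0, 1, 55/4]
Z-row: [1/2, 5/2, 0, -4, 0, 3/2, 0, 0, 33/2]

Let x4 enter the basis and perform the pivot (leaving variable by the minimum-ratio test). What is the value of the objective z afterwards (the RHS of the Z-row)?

Ratio test on column x4 — row 1: (49/4)/(1/2) = 49/2; row 2: (11/4)/(1/2) = 11/2; row 3: entry -3/2 ≤ 0; row 4: (55/4)/(3/2) = 55/6. Minimum is 11/2 at row 2 (x3 leaves); pivot element 1/2.
Pivot on row 2; the Z-row RHS becomes 33/2 − (-4)·(11/2) = 77/2.

77/2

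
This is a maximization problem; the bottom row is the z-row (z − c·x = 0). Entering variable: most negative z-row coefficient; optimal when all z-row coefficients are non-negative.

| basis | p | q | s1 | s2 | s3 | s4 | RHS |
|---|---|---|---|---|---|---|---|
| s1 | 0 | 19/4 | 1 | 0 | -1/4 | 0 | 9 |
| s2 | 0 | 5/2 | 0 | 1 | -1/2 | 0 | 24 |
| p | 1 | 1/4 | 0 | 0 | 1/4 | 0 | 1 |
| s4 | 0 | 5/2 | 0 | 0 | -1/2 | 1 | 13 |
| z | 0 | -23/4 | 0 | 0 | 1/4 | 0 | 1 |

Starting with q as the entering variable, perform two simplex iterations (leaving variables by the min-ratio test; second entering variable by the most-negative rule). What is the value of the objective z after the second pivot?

12

Ratio test on column q — row 1: 9/(19/4) = 36/19; row 2: 24/(5/2) = 48/5; row 3: 1/(1/4) = 4; row 4: 13/(5/2) = 26/5. Minimum is 36/19 at row 1 (s1 leaves); pivot element 19/4.
Pivot on row 1; the z-row RHS becomes 1 − (-23/4)·(36/19) = 226/19.
Next entering variable (most negative z-row entry -1/19): s3.
Ratio test on column s3 — row 1: entry -1/19 ≤ 0; row 2: entry -7/19 ≤ 0; row 3: (10/19)/(5/19) = 2; row 4: entry -7/19 ≤ 0. Minimum is 2 at row 3 (p leaves); pivot element 5/19.
After the second pivot the z-row RHS is 226/19 − (-1/19)·2 = 12.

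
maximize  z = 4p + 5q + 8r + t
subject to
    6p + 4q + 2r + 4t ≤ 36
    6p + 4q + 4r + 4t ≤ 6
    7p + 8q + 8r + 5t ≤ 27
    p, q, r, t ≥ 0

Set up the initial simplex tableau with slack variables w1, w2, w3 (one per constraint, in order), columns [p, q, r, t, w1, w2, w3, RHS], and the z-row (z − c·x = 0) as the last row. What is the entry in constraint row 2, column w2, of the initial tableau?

1

Slack w2 belongs to constraint 2; its column is the unit vector e_2, so the entry in row 2 is 1.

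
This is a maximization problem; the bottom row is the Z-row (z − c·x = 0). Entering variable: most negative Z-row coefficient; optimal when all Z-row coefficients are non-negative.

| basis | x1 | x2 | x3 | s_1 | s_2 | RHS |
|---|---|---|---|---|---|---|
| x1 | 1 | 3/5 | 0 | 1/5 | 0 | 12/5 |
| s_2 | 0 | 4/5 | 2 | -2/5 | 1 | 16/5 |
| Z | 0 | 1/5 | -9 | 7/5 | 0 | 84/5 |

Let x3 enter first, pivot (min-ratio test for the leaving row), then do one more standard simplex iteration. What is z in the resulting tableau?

Ratio test on column x3 — row 1: entry 0 ≤ 0; row 2: (16/5)/2 = 8/5. Minimum is 8/5 at row 2 (s_2 leaves); pivot element 2.
Pivot on row 2; the Z-row RHS becomes 84/5 − (-9)·(8/5) = 156/5.
Next entering variable (most negative Z-row entry -2/5): s_1.
Ratio test on column s_1 — row 1: (12/5)/(1/5) = 12; row 2: entry -1/5 ≤ 0. Minimum is 12 at row 1 (x1 leaves); pivot element 1/5.
After the second pivot the Z-row RHS is 156/5 − (-2/5)·12 = 36.

36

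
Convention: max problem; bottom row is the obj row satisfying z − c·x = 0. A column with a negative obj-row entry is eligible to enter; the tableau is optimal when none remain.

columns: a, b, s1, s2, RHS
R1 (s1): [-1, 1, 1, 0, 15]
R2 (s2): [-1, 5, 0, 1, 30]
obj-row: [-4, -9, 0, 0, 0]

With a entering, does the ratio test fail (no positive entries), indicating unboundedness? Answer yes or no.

yes

Every constraint-row entry in column a is ≤ 0, so increasing a is unbounded.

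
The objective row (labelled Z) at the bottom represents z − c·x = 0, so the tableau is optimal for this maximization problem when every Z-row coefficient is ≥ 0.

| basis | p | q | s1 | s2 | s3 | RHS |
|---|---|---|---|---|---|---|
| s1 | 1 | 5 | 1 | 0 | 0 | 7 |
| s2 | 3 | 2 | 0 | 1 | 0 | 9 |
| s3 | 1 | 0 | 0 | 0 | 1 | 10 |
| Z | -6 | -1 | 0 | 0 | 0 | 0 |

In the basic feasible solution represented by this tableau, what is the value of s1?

s1 is basic (row 1); its value is the RHS of that row, 7.

7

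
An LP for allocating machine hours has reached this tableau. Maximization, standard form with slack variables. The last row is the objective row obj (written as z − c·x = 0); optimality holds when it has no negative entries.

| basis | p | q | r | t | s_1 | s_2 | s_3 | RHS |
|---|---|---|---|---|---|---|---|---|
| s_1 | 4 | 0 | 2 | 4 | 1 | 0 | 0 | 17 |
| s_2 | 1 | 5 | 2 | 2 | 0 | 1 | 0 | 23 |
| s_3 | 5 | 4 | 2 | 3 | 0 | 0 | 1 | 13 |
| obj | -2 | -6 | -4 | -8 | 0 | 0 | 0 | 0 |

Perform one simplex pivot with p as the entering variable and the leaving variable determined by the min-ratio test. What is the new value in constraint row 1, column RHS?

Ratio test on column p — row 1: 17/4 = 17/4; row 2: 23/1 = 23; row 3: 13/5 = 13/5. Minimum is 13/5 at row 3 (s_3 leaves); pivot element 5.
Divide row 3 by 5; eliminate column p from the other rows.
Row 1 update in column RHS: 17 − 4·(13/5) = 33/5.

33/5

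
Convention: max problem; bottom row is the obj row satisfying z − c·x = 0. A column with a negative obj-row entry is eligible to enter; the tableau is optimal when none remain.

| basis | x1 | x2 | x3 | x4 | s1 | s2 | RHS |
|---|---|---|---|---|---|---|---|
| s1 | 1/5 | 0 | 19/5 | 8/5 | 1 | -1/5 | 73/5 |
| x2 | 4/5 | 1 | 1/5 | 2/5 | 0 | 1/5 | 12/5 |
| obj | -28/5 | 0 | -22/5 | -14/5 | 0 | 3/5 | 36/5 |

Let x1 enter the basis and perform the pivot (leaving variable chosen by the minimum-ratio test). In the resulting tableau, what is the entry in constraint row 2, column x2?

Ratio test on column x1 — row 1: (73/5)/(1/5) = 73; row 2: (12/5)/(4/5) = 3. Minimum is 3 at row 2 (x2 leaves); pivot element 4/5.
Divide row 2 by 4/5; eliminate column x1 from the other rows.
In the new row 2, the x2 entry is the old entry divided by the pivot: 1/(4/5) = 5/4.

5/4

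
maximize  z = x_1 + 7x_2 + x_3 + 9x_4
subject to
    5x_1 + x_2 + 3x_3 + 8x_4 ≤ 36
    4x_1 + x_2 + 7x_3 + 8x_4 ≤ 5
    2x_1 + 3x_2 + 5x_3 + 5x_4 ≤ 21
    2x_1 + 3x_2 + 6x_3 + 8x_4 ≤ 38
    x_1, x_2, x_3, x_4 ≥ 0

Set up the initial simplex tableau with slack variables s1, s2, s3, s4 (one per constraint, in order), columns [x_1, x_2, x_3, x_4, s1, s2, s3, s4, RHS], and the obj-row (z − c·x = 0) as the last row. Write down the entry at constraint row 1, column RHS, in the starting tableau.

The RHS of constraint 1 is b_1 = 36.

36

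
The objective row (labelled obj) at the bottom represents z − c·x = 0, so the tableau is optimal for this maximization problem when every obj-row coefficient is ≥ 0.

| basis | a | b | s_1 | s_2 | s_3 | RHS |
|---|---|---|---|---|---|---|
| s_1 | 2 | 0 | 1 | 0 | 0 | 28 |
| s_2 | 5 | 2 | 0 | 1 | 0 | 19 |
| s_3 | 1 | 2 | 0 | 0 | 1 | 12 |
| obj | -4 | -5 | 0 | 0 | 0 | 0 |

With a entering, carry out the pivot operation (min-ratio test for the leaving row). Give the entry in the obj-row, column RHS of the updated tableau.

76/5

Ratio test on column a — row 1: 28/2 = 14; row 2: 19/5 = 19/5; row 3: 12/1 = 12. Minimum is 19/5 at row 2 (s_2 leaves); pivot element 5.
Divide row 2 by 5; eliminate column a from the other rows.
obj-row update in column RHS: 0 − (-4)·(19/5) = 76/5.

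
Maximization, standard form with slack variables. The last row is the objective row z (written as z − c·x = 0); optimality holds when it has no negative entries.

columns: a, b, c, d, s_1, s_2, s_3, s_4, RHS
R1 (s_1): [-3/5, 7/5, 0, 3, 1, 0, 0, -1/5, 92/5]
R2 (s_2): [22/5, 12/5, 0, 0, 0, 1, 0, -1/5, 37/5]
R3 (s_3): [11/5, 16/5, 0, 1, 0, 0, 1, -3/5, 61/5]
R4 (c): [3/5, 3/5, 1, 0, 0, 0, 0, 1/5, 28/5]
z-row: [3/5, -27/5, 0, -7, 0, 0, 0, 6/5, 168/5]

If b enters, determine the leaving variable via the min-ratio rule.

s_2

Column b entries and ratios — s_1: (92/5)/(7/5) = 92/7; s_2: (37/5)/(12/5) = 37/12; s_3: (61/5)/(16/5) = 61/16; c: (28/5)/(3/5) = 28/3.
Smallest ratio is 37/12 in the row of s_2, so s_2 leaves.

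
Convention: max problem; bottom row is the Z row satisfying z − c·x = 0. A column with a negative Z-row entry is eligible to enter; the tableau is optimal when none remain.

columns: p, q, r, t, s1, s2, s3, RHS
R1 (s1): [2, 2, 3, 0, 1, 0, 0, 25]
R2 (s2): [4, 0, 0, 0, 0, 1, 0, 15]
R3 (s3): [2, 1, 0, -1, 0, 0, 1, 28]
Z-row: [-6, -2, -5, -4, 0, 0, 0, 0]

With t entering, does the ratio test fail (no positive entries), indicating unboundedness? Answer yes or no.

yes

Every constraint-row entry in column t is ≤ 0, so increasing t is unbounded.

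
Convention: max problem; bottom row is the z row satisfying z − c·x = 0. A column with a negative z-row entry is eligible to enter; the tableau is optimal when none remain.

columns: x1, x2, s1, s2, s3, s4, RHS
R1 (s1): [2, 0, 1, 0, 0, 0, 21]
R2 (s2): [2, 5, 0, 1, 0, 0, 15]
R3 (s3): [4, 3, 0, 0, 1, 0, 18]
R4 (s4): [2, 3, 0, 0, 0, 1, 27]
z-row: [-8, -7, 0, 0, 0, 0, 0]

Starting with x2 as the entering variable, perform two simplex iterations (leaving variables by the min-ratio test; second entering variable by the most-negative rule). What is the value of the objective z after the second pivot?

264/7

Ratio test on column x2 — row 1: entry 0 ≤ 0; row 2: 15/5 = 3; row 3: 18/3 = 6; row 4: 27/3 = 9. Minimum is 3 at row 2 (s2 leaves); pivot element 5.
Pivot on row 2; the z-row RHS becomes 0 − (-7)·3 = 21.
Next entering variable (most negative z-row entry -26/5): x1.
Ratio test on column x1 — row 1: 21/2 = 21/2; row 2: 3/(2/5) = 15/2; row 3: 9/(14/5) = 45/14; row 4: 18/(4/5) = 45/2. Minimum is 45/14 at row 3 (s3 leaves); pivot element 14/5.
After the second pivot the z-row RHS is 21 − (-26/5)·(45/14) = 264/7.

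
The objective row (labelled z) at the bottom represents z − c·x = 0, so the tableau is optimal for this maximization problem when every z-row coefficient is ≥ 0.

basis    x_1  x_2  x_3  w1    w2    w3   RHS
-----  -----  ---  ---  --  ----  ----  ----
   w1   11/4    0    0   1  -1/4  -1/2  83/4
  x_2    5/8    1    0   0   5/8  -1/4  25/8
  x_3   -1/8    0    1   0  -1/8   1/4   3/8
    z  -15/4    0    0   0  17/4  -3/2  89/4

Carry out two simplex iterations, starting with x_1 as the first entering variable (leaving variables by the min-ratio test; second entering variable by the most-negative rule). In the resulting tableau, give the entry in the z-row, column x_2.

9

Ratio test on column x_1 — row 1: (83/4)/(11/4) = 83/11; row 2: (25/8)/(5/8) = 5; row 3: entry -1/8 ≤ 0. Minimum is 5 at row 2 (x_2 leaves); pivot element 5/8.
Divide row 2 by 5/8; eliminate column x_1 from the other rows.
Second iteration: most negative z-row entry is -3 in column w3, so w3 enters.
Ratio test on column w3 — row 1: 7/(3/5) = 35/3; row 2: entry -2/5 ≤ 0; row 3: 1/(1/5) = 5. Minimum is 5 at row 3 (x_3 leaves); pivot element 1/5.
Divide row 3 by 1/5; eliminate column w3 from the other rows.
After both pivots, the entry at the z-row, column x_2 is 9.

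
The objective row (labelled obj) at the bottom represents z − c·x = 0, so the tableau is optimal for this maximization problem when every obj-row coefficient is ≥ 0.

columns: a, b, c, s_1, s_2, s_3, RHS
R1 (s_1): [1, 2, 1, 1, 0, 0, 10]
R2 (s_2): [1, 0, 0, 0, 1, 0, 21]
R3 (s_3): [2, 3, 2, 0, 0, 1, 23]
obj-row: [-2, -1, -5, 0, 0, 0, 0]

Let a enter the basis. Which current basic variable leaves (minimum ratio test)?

Column a entries and ratios — s_1: 10/1 = 10; s_2: 21/1 = 21; s_3: 23/2 = 23/2.
Smallest ratio is 10 in the row of s_1, so s_1 leaves.

s_1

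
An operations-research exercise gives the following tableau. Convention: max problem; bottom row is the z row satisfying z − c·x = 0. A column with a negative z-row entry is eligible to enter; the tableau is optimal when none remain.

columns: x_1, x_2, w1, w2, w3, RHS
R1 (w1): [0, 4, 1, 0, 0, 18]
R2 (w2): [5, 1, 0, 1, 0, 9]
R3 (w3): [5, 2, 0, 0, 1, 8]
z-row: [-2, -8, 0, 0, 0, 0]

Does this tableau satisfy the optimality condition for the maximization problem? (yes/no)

The z-row has a negative entry -8 in column x_2, so it is not optimal.

no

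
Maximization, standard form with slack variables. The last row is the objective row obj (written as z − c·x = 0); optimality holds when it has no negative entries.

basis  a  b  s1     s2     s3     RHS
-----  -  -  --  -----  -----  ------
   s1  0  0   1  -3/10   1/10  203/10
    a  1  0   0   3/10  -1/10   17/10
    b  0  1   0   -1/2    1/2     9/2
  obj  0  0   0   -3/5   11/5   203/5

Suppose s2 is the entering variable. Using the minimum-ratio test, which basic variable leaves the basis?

Column s2 entries and ratios — s1: -3/10 ≤ 0, skip; a: (17/10)/(3/10) = 17/3; b: -1/2 ≤ 0, skip.
Smallest ratio is 17/3 in the row of a, so a leaves.

a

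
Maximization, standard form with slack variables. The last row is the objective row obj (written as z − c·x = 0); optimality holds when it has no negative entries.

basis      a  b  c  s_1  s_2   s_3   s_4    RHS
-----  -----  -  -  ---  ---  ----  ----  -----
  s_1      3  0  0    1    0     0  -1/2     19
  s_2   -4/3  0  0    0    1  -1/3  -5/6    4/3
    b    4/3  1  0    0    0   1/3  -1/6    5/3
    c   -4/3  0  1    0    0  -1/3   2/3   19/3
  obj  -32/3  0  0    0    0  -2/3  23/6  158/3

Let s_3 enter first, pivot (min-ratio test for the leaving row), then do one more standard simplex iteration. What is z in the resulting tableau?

Ratio test on column s_3 — row 1: entry 0 ≤ 0; row 2: entry -1/3 ≤ 0; row 3: (5/3)/(1/3) = 5; row 4: entry -1/3 ≤ 0. Minimum is 5 at row 3 (b leaves); pivot element 1/3.
Pivot on row 3; the obj-row RHS becomes 158/3 − (-2/3)·5 = 56.
Next entering variable (most negative obj-row entry -8): a.
Ratio test on column a — row 1: 19/3 = 19/3; row 2: entry 0 ≤ 0; row 3: 5/4 = 5/4; row 4: entry 0 ≤ 0. Minimum is 5/4 at row 3 (s_3 leaves); pivot element 4.
After the second pivot the obj-row RHS is 56 − (-8)·(5/4) = 66.

66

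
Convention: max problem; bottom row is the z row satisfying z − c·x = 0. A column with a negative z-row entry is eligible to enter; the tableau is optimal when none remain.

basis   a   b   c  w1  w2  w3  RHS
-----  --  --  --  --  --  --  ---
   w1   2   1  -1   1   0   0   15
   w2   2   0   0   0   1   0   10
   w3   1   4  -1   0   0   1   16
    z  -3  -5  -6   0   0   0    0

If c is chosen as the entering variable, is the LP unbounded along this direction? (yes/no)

yes

Every constraint-row entry in column c is ≤ 0, so increasing c is unbounded.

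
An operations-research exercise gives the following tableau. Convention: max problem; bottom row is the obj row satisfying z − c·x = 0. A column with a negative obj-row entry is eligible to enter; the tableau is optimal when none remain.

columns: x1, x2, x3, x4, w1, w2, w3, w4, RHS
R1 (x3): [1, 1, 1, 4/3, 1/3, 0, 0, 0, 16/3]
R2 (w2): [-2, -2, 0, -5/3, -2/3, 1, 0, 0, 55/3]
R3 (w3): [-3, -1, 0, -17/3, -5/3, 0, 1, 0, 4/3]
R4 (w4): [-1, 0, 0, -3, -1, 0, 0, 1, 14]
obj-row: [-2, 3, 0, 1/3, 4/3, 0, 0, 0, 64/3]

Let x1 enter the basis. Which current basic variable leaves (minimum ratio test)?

x3

Column x1 entries and ratios — x3: (16/3)/1 = 16/3; w2: -2 ≤ 0, skip; w3: -3 ≤ 0, skip; w4: -1 ≤ 0, skip.
Smallest ratio is 16/3 in the row of x3, so x3 leaves.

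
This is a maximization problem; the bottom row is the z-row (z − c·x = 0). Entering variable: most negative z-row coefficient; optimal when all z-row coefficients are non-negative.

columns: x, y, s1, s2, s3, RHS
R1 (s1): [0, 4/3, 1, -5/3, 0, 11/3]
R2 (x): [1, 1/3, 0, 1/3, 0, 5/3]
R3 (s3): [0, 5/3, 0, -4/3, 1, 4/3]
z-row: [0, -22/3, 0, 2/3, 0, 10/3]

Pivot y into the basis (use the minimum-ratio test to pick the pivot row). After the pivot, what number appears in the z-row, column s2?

Ratio test on column y — row 1: (11/3)/(4/3) = 11/4; row 2: (5/3)/(1/3) = 5; row 3: (4/3)/(5/3) = 4/5. Minimum is 4/5 at row 3 (s3 leaves); pivot element 5/3.
Divide row 3 by 5/3; eliminate column y from the other rows.
z-row update in column s2: 2/3 − (-22/3)·(-4/5) = -26/5.

-26/5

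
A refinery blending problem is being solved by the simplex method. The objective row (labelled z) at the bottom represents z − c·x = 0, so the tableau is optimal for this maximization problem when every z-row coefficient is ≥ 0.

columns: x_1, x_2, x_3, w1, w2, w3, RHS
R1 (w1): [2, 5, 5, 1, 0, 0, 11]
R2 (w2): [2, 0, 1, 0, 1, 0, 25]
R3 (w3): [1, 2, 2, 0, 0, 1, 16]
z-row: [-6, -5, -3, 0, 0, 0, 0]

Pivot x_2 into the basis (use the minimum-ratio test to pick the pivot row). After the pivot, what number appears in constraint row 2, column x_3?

1

Ratio test on column x_2 — row 1: 11/5 = 11/5; row 2: entry 0 ≤ 0; row 3: 16/2 = 8. Minimum is 11/5 at row 1 (w1 leaves); pivot element 5.
Divide row 1 by 5; eliminate column x_2 from the other rows.
Row 2 update in column x_3: 1 − 0·1 = 1.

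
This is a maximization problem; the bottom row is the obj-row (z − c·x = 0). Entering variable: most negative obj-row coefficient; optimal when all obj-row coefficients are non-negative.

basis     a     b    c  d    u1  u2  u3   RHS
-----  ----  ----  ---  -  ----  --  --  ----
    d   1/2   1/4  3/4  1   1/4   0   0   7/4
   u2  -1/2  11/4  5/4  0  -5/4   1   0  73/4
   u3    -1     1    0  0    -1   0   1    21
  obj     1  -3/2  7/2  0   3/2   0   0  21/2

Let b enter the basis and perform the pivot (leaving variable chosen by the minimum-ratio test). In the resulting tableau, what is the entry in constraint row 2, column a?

Ratio test on column b — row 1: (7/4)/(1/4) = 7; row 2: (73/4)/(11/4) = 73/11; row 3: 21/1 = 21. Minimum is 73/11 at row 2 (u2 leaves); pivot element 11/4.
Divide row 2 by 11/4; eliminate column b from the other rows.
In the new row 2, the a entry is the old entry divided by the pivot: (-1/2)/(11/4) = -2/11.

-2/11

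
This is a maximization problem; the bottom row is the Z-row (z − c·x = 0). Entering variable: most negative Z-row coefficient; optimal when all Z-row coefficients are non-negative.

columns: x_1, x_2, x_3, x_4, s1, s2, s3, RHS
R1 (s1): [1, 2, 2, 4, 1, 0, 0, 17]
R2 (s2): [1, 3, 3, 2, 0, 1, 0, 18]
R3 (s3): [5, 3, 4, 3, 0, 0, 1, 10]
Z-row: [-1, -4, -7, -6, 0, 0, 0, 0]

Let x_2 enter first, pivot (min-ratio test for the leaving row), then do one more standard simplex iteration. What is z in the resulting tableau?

Ratio test on column x_2 — row 1: 17/2 = 17/2; row 2: 18/3 = 6; row 3: 10/3 = 10/3. Minimum is 10/3 at row 3 (s3 leaves); pivot element 3.
Pivot on row 3; the Z-row RHS becomes 0 − (-4)·(10/3) = 40/3.
Next entering variable (most negative Z-row entry -2): x_4.
Ratio test on column x_4 — row 1: (31/3)/2 = 31/6; row 2: entry -1 ≤ 0; row 3: (10/3)/1 = 10/3. Minimum is 10/3 at row 3 (x_2 leaves); pivot element 1.
After the second pivot the Z-row RHS is 40/3 − (-2)·(10/3) = 20.

20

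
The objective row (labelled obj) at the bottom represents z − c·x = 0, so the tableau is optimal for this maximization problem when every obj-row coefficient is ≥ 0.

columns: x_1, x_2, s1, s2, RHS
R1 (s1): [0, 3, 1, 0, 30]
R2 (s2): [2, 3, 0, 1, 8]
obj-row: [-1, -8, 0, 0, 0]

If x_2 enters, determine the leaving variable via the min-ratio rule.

s2

Column x_2 entries and ratios — s1: 30/3 = 10; s2: 8/3 = 8/3.
Smallest ratio is 8/3 in the row of s2, so s2 leaves.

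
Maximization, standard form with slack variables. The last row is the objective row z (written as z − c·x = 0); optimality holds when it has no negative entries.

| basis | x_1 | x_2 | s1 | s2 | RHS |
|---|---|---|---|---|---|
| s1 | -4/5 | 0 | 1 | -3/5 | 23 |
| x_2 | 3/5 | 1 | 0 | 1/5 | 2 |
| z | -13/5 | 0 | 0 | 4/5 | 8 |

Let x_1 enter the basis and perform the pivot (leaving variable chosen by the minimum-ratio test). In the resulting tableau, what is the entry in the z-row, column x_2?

Ratio test on column x_1 — row 1: entry -4/5 ≤ 0; row 2: 2/(3/5) = 10/3. Minimum is 10/3 at row 2 (x_2 leaves); pivot element 3/5.
Divide row 2 by 3/5; eliminate column x_1 from the other rows.
z-row update in column x_2: 0 − (-13/5)·(5/3) = 13/3.

13/3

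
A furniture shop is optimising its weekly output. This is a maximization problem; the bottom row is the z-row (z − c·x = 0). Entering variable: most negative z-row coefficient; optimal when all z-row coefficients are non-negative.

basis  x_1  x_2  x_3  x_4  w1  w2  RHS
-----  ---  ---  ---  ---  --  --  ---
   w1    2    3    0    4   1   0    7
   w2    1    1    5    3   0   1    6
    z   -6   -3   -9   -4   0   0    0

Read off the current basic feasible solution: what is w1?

w1 is basic (row 1); its value is the RHS of that row, 7.

7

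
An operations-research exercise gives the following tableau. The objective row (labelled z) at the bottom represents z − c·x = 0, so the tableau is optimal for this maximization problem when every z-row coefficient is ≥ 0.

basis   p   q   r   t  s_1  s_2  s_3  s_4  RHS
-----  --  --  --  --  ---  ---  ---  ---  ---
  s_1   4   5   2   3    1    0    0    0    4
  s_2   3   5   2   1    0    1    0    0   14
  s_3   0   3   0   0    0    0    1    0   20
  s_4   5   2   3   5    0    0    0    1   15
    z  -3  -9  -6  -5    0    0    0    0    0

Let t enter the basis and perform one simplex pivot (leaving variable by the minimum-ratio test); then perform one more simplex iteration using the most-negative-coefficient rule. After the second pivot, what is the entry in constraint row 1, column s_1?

Ratio test on column t — row 1: 4/3 = 4/3; row 2: 14/1 = 14; row 3: entry 0 ≤ 0; row 4: 15/5 = 3. Minimum is 4/3 at row 1 (s_1 leaves); pivot element 3.
Divide row 1 by 3; eliminate column t from the other rows.
Second iteration: most negative z-row entry is -8/3 in column r, so r enters.
Ratio test on column r — row 1: (4/3)/(2/3) = 2; row 2: (38/3)/(4/3) = 19/2; row 3: entry 0 ≤ 0; row 4: entry -1/3 ≤ 0. Minimum is 2 at row 1 (t leaves); pivot element 2/3.
Divide row 1 by 2/3; eliminate column r from the other rows.
After both pivots, the entry at constraint row 1, column s_1 is 1/2.

1/2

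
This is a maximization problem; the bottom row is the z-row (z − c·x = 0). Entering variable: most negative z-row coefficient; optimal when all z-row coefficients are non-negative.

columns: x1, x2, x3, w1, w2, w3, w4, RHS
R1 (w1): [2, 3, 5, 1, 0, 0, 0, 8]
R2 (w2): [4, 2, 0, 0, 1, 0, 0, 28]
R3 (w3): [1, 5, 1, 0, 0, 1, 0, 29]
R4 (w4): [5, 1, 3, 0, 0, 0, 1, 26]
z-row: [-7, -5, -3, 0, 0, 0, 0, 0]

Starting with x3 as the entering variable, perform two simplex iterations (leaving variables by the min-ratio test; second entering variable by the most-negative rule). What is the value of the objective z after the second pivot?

28

Ratio test on column x3 — row 1: 8/5 = 8/5; row 2: entry 0 ≤ 0; row 3: 29/1 = 29; row 4: 26/3 = 26/3. Minimum is 8/5 at row 1 (w1 leaves); pivot element 5.
Pivot on row 1; the z-row RHS becomes 0 − (-3)·(8/5) = 24/5.
Next entering variable (most negative z-row entry -29/5): x1.
Ratio test on column x1 — row 1: (8/5)/(2/5) = 4; row 2: 28/4 = 7; row 3: (137/5)/(3/5) = 137/3; row 4: (106/5)/(19/5) = 106/19. Minimum is 4 at row 1 (x3 leaves); pivot element 2/5.
After the second pivot the z-row RHS is 24/5 − (-29/5)·4 = 28.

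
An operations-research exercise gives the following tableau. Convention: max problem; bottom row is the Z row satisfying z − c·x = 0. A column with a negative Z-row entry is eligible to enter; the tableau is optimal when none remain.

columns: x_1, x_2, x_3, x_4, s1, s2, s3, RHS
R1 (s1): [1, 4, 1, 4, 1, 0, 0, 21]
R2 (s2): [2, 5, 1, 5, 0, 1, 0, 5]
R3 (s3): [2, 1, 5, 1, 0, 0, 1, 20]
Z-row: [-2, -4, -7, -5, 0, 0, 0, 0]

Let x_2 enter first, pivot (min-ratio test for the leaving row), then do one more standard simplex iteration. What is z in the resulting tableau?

685/24

Ratio test on column x_2 — row 1: 21/4 = 21/4; row 2: 5/5 = 1; row 3: 20/1 = 20. Minimum is 1 at row 2 (s2 leaves); pivot element 5.
Pivot on row 2; the Z-row RHS becomes 0 − (-4)·1 = 4.
Next entering variable (most negative Z-row entry -31/5): x_3.
Ratio test on column x_3 — row 1: 17/(1/5) = 85; row 2: 1/(1/5) = 5; row 3: 19/(24/5) = 95/24. Minimum is 95/24 at row 3 (s3 leaves); pivot element 24/5.
After the second pivot the Z-row RHS is 4 − (-31/5)·(95/24) = 685/24.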